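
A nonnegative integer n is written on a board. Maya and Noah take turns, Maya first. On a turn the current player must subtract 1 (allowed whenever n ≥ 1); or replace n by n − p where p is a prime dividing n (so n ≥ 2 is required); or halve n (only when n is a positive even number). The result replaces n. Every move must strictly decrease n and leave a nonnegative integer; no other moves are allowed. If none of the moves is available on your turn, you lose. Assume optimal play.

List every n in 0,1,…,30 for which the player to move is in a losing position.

0, 4, 9, 14, 20, 24, 30

Work bottom-up. With no move the player to move loses. Otherwise the position is W if at least one move leads to an L position for the opponent, and L if every move leads to a W.
n=0: no move → L
n=1: W (go to 0, an L position)
n=2: W (go to 0, an L position)
n=3: W (go to 0, an L position)
n=4: L (options 2(W), 3(W) are all W)
n=5: W (go to 0, an L position)
n=6: W (go to 4, an L position)
n=7: W (go to 0, an L position)
n=8: W (go to 4, an L position)
n=9: L (options 6(W), 8(W) are all W)
n=10: W (go to 9, an L position)
n=11: W (go to 0, an L position)
n=12: W (go to 9, an L position)
n=13: W (go to 0, an L position)
n=14: L (options 7(W), 12(W), 13(W) are all W)
n=15: W (go to 14, an L position)
n=16: W (go to 14, an L position)
n=17: W (go to 0, an L position)
n=18: W (go to 9, an L position)
n=19: W (go to 0, an L position)
n=20: L (options 10(W), 15(W), 18(W), 19(W) are all W)
n=21: W (go to 14, an L position)
n=22: W (go to 20, an L position)
n=23: W (go to 0, an L position)
n=24: L (options 12(W), 21(W), 22(W), 23(W) are all W)
n=25: W (go to 20, an L position)
n=26: W (go to 24, an L position)
n=27: W (go to 24, an L position)
n=28: W (go to 14, an L position)
n=29: W (go to 0, an L position)
n=30: L (options 15(W), 25(W), 27(W), 28(W), 29(W) are all W)
The losing starting values of n are exactly the entries labelled L in this table (7 of them).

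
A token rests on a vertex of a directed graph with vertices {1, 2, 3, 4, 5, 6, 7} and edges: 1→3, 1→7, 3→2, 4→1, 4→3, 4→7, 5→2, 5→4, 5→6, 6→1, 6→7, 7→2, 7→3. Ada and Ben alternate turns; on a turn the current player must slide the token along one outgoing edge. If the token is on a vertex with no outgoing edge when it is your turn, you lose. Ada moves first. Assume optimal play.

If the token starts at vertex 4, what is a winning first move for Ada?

Work bottom-up. With no move the player to move loses. Otherwise the position is W if at least one move leads to an L position for the opponent, and L if every move leads to a W.
Every edge goes from a vertex to one that appears earlier in the order 2, 3, 7, 1, 4, 6, 5, so processing vertices in that order labels each vertex after all of its successors.
2: no outgoing edge → L
3: →2(L), so W
7: →2(L), so W
1: →7(W), 3(W) — all W, so L
4: →1(L), so W
6: →1(L), so W
5: →2(L), so W
From 4, the L positions reachable in one move are: 1.

Move to 1.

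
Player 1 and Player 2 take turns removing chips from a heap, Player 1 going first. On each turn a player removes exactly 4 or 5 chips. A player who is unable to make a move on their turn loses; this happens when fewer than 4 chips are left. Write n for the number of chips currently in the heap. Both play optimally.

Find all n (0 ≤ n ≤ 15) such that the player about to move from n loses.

0, 1, 2, 3, 9, 10, 11, 12

Positions with no move are L. A position that does have a move is losing for the player to move precisely when every available move leads to a winning position for the opponent. Fill in the labels:
n=0: no move → L
n=1: no move → L
n=2: no move → L
n=3: no move → L
n=4: reaches L-position 0 → W
n=5: reaches L-position 1 → W
n=6: reaches L-position 2 → W
n=7: reaches L-position 3 → W
n=8: reaches L-position 3 → W
n=9: only reaches 5(W), 4(W), all W → L
n=10: only reaches 6(W), 5(W), all W → L
n=11: only reaches 7(W), 6(W), all W → L
n=12: only reaches 8(W), 7(W), all W → L
n=13: reaches L-position 9 → W
n=14: reaches L-position 10 → W
n=15: reaches L-position 11 → W
Reading off the rows marked L gives the requested list; there are 8 such values of n.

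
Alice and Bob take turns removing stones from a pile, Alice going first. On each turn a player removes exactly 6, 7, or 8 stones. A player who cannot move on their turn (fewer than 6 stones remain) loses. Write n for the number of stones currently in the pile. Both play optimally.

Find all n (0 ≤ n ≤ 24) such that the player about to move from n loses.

Use the standard recursion: the mover loses at a terminal position; elsewhere, the mover wins exactly when some move hands the opponent an L position.
n=0: no move → L
n=1: no move → L
n=2: no move → L
n=3: no move → L
n=4: no move → L
n=5: no move → L
n=6: can move to 0, which is L ⇒ W
n=7: can move to 1, which is L ⇒ W
n=8: can move to 2, which is L ⇒ W
n=9: can move to 3, which is L ⇒ W
n=10: can move to 4, which is L ⇒ W
n=11: can move to 5, which is L ⇒ W
n=12: can move to 5, which is L ⇒ W
n=13: can move to 5, which is L ⇒ W
n=14: moves to 8(W), 7(W), 6(W); every one is W ⇒ L
n=15: moves to 9(W), 8(W), 7(W); every one is W ⇒ L
n=16: moves to 10(W), 9(W), 8(W); every one is W ⇒ L
n=17: moves to 11(W), 10(W), 9(W); every one is W ⇒ L
n=18: moves to 12(W), 11(W), 10(W); every one is W ⇒ L
n=19: moves to 13(W), 12(W), 11(W); every one is W ⇒ L
n=20: can move to 14, which is L ⇒ W
n=21: can move to 15, which is L ⇒ W
n=22: can move to 16, which is L ⇒ W
n=23: can move to 17, which is L ⇒ W
n=24: can move to 18, which is L ⇒ W
The losing starting values of n are exactly the entries labelled L in this table (12 of them).

0, 1, 2, 3, 4, 5, 14, 15, 16, 17, 18, 19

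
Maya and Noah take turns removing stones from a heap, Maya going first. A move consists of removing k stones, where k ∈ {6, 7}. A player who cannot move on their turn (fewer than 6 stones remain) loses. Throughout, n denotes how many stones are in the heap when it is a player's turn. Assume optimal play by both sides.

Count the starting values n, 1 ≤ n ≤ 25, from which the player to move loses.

Work bottom-up. With no move the player to move loses. Otherwise the position is W if at least one move leads to an L position for the opponent, and L if every move leads to a W.
n=0: no move → L
n=1: no move → L
n=2: no move → L
n=3: no move → L
n=4: no move → L
n=5: no move → L
n=6: can move to 0, which is L ⇒ W
n=7: can move to 1, which is L ⇒ W
n=8: can move to 2, which is L ⇒ W
n=9: can move to 3, which is L ⇒ W
n=10: can move to 4, which is L ⇒ W
n=11: can move to 5, which is L ⇒ W
n=12: can move to 5, which is L ⇒ W
n=13: moves to 7(W), 6(W); every one is W ⇒ L
n=14: moves to 8(W), 7(W); every one is W ⇒ L
n=15: moves to 9(W), 8(W); every one is W ⇒ L
n=16: moves to 10(W), 9(W); every one is W ⇒ L
n=17: moves to 11(W), 10(W); every one is W ⇒ L
n=18: moves to 12(W), 11(W); every one is W ⇒ L
n=19: can move to 13, which is L ⇒ W
n=20: can move to 14, which is L ⇒ W
n=21: can move to 15, which is L ⇒ W
n=22: can move to 16, which is L ⇒ W
n=23: can move to 17, which is L ⇒ W
n=24: can move to 18, which is L ⇒ W
n=25: can move to 18, which is L ⇒ W
L entries with 1 ≤ n ≤ 25 (n=0 is outside the asked range and is not counted): n = 1, 2, 3, 4, 5, 13, 14, 15, 16, 17, 18; that makes 11.

11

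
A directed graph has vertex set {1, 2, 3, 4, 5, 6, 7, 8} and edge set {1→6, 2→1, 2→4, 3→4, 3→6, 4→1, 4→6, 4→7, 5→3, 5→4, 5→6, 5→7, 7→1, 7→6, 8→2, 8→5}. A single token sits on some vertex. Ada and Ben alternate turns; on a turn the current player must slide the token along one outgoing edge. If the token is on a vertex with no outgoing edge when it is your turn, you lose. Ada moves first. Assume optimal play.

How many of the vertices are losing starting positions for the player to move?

Classify positions by backward induction: terminal positions (no move available) are L. From any other position, the mover wins iff some move reaches an L.
Every edge goes from a vertex to one that appears earlier in the order 6, 1, 7, 4, 2, 3, 5, 8, so processing vertices in that order labels each vertex after all of its successors.
6: no outgoing edge → L
1: →6(L), so W
7: →6(L), so W
4: →6(L), so W
2: →4(W), 1(W) — all W, so L
3: →6(L), so W
5: →6(L), so W
8: →2(L), so W
The L vertices are 2, 6; that is 2 in all.

2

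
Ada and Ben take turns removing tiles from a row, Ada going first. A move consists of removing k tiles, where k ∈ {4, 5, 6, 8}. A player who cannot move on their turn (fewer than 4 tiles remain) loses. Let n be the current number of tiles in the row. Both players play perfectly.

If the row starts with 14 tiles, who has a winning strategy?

Ben wins.

Work bottom-up. With no move the player to move loses. Otherwise the position is W if at least one move leads to an L position for the opponent, and L if every move leads to a W.
n=0: no move → L
n=1: no move → L
n=2: no move → L
n=3: no move → L
n=4: →0(L), so W
n=5: →1(L), so W
n=6: →2(L), so W
n=7: →3(L), so W
n=8: →3(L), so W
n=9: →3(L), so W
n=10: →2(L), so W
n=11: →3(L), so W
n=12: →8(W), 7(W), 6(W), 4(W) — all W, so L
n=13: →9(W), 8(W), 7(W), 5(W) — all W, so L
n=14: →10(W), 9(W), 8(W), 6(W) — all W, so L
The starting position 14 is L: whatever Ada does, the opponent receives a W position.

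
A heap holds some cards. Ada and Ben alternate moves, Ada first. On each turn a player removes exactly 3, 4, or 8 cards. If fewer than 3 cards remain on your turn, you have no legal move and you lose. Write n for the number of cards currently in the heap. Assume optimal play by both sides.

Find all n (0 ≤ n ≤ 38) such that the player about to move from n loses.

0, 1, 2, 7, 12, 13, 14, 19, 24, 25, 26, 31, 36, 37, 38

Use the standard recursion: the mover loses at a terminal position; elsewhere, the mover wins exactly when some move hands the opponent an L position.
n=0: no move → L
n=1: no move → L
n=2: no move → L
n=3: can move to 0, which is L ⇒ W
n=4: can move to 1, which is L ⇒ W
n=5: can move to 2, which is L ⇒ W
n=6: can move to 2, which is L ⇒ W
n=7: moves to 4(W), 3(W); every one is W ⇒ L
n=8: can move to 0, which is L ⇒ W
n=9: can move to 1, which is L ⇒ W
n=10: can move to 7, which is L ⇒ W
n=11: can move to 7, which is L ⇒ W
n=12: moves to 9(W), 8(W), 4(W); every one is W ⇒ L
n=13: moves to 10(W), 9(W), 5(W); every one is W ⇒ L
n=14: moves to 11(W), 10(W), 6(W); every one is W ⇒ L
n=15: can move to 12, which is L ⇒ W
n=16: can move to 13, which is L ⇒ W
n=17: can move to 14, which is L ⇒ W
n=18: can move to 14, which is L ⇒ W
n=19: moves to 16(W), 15(W), 11(W); every one is W ⇒ L
n=20: can move to 12, which is L ⇒ W
n=21: can move to 13, which is L ⇒ W
n=22: can move to 19, which is L ⇒ W
n=23: can move to 19, which is L ⇒ W
n=24: moves to 21(W), 20(W), 16(W); every one is W ⇒ L
n=25: moves to 22(W), 21(W), 17(W); every one is W ⇒ L
n=26: moves to 23(W), 22(W), 18(W); every one is W ⇒ L
n=27: can move to 24, which is L ⇒ W
n=28: can move to 25, which is L ⇒ W
n=29: can move to 26, which is L ⇒ W
n=30: can move to 26, which is L ⇒ W
n=31: moves to 28(W), 27(W), 23(W); every one is W ⇒ L
n=32: can move to 24, which is L ⇒ W
n=33: can move to 25, which is L ⇒ W
n=34: can move to 31, which is L ⇒ W
n=35: can move to 31, which is L ⇒ W
n=36: moves to 33(W), 32(W), 28(W); every one is W ⇒ L
n=37: moves to 34(W), 33(W), 29(W); every one is W ⇒ L
n=38: moves to 35(W), 34(W), 30(W); every one is W ⇒ L
Reading off the rows marked L gives the requested list; there are 15 such values of n.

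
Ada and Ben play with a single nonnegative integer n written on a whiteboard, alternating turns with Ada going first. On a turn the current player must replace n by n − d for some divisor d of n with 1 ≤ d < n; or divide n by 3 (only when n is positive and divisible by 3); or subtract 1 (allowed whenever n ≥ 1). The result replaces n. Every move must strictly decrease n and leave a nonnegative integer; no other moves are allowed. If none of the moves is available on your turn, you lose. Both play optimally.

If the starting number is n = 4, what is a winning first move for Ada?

Compute win/loss labels from the base case upward. A position with no move is L. Any other position is W if it can reach an L in one move, else L.
n=0: no move → L
n=1: W (go to 0, an L position)
n=2: L (sole option 1(W) is W)
n=3: W (go to 2, an L position)
n=4: W (go to 2, an L position)
From 4, the L positions reachable in one move are: 2.

Move to 2.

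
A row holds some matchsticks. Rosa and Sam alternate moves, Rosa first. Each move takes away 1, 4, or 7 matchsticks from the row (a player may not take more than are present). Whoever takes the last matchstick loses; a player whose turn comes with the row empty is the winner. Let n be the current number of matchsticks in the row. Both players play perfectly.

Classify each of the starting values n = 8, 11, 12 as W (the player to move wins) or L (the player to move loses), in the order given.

8: W, 11: L, 12: W

Build the W/L table. Terminal = W. A non-terminal position is W if it has a move to some L; otherwise it is L.
n=0: no move; the opponent has just taken the last matchstick and therefore loses → W
n=1: L (sole option 0(W) is W)
n=2: W (go to 1, an L position)
n=3: L (sole option 2(W) is W)
n=4: W (go to 3, an L position)
n=5: W (go to 1, an L position)
n=6: L (options 5(W), 2(W) are all W)
n=7: W (go to 6, an L position)
n=8: W (go to 1, an L position)
n=9: L (options 8(W), 5(W), 2(W) are all W)
n=10: W (go to 9, an L position)
n=11: L (options 10(W), 7(W), 4(W) are all W)
n=12: W (go to 11, an L position)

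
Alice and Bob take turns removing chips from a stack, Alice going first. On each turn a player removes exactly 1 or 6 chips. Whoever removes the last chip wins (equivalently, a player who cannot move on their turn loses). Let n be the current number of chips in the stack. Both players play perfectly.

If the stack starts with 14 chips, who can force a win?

Build the W/L table. Terminal = L. A non-terminal position is W if it has a move to some L; otherwise it is L.
n=0: no move → L
n=1: can move to 0, which is L ⇒ W
n=2: the only move is to 1(W), a W ⇒ L
n=3: can move to 2, which is L ⇒ W
n=4: the only move is to 3(W), a W ⇒ L
n=5: can move to 4, which is L ⇒ W
n=6: can move to 0, which is L ⇒ W
n=7: moves to 6(W), 1(W); every one is W ⇒ L
n=8: can move to 7, which is L ⇒ W
n=9: moves to 8(W), 3(W); every one is W ⇒ L
n=10: can move to 9, which is L ⇒ W
n=11: moves to 10(W), 5(W); every one is W ⇒ L
n=12: can move to 11, which is L ⇒ W
n=13: can move to 7, which is L ⇒ W
n=14: moves to 13(W), 8(W); every one is W ⇒ L
The starting position 14 is L: whatever Alice does, the opponent receives a W position.

Bob wins.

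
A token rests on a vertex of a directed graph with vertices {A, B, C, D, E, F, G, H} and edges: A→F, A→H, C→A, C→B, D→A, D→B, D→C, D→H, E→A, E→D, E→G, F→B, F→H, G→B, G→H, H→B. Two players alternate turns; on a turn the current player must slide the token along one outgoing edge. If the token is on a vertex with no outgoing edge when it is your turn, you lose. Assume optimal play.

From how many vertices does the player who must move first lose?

2

Work bottom-up. With no move the player to move loses. Otherwise the position is W if at least one move leads to an L position for the opponent, and L if every move leads to a W.
Every edge goes from a vertex to one that appears earlier in the order B, H, G, F, A, C, D, E, so processing vertices in that order labels each vertex after all of its successors.
B: no outgoing edge → L
H: W (go to B, an L position)
G: W (go to B, an L position)
F: W (go to B, an L position)
A: L (options F(W), H(W) are all W)
C: W (go to A, an L position)
D: W (go to A, an L position)
E: W (go to A, an L position)
The L vertices are A, B; that is 2 in all.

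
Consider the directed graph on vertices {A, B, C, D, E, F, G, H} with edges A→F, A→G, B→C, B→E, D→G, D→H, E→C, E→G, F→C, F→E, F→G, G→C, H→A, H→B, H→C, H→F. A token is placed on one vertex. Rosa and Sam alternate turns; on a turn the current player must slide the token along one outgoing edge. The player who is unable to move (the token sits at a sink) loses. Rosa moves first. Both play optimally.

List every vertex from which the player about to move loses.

Label each position W (a win for the player to move) or L (a loss). A position with no legal move is L; any other position is W exactly when some move reaches an L, and L when every move reaches a W.
Every edge goes from a vertex to one that appears earlier in the order C, G, E, F, A, B, H, D, so processing vertices in that order labels each vertex after all of its successors.
C: no outgoing edge → L
G: →C(L), so W
E: →C(L), so W
F: →C(L), so W
A: →F(W), G(W) — all W, so L
B: →C(L), so W
H: →A(L), so W
D: →H(W), G(W) — all W, so L
The losing starting vertices are exactly the entries labelled L in this table (3 of them).

A, C, D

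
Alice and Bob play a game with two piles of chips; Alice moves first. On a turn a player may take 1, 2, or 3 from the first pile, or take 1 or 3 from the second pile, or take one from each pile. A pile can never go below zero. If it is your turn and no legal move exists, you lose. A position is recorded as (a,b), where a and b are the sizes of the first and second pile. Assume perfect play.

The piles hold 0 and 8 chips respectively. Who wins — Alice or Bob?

Bob wins.

Build the W/L table. Terminal = L. A non-terminal position is W if it has a move to some L; otherwise it is L.
No move ever increases a pile, so every position that can arise here has a ≤ 0 and b ≤ 8; it is enough to label the cells with 0 ≤ a ≤ 0 and 0 ≤ b ≤ 8.
Every move lowers a or b (never raises either), so fill the grid row by row in increasing a, and left to right within a row: each cell's successors are then already labelled.
      b=0  b=1  b=2  b=3  b=4  b=5  b=6  b=7  b=8
a=0:    L    W    L    W    L    W    L    W    L
Cells with no legal move (terminal, hence L): (0,0).
The remaining L cells, each justified by listing all of its moves:
(0,2): L (sole option (0,1)(W) is W)
(0,4): L (options (0,3)(W), (0,1)(W) are all W)
(0,6): L (options (0,5)(W), (0,3)(W) are all W)
(0,8): L (options (0,7)(W), (0,5)(W) are all W)
Every other cell has at least one move into one of the L cells above, so it is W.
Every move from (0,8) reaches a W position, so the mover loses.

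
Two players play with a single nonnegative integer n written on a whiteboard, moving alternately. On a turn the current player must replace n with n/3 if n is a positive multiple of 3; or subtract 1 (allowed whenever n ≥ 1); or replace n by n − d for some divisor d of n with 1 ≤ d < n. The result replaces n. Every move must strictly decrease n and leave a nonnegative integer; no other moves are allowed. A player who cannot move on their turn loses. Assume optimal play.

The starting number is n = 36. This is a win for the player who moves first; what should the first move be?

Build the W/L table. Terminal = L. A non-terminal position is W if it has a move to some L; otherwise it is L.
n=0: no move → L
n=1: →0(L), so W
n=2: →1(W) only, which is W, so L
n=3: →2(L), so W
n=4: →2(L), so W
n=5: →4(W) only, which is W, so L
n=6: →2(L), so W
n=7: →6(W) only, which is W, so L
n=8: →7(L), so W
n=9: →3(W), 6(W), 8(W) — all W, so L
n=10: →5(L), so W
n=11: →10(W) only, which is W, so L
n=12: →9(L), so W
n=13: →12(W) only, which is W, so L
n=14: →7(L), so W
n=15: →5(L), so W
n=16: →8(W), 12(W), 14(W), 15(W) — all W, so L
n=17: →16(L), so W
n=18: →9(L), so W
n=19: →18(W) only, which is W, so L
n=20: →16(L), so W
n=21: →7(L), so W
n=22: →11(L), so W
n=23: →22(W) only, which is W, so L
n=24: →16(L), so W
n=25: →20(W), 24(W) — all W, so L
n=26: →13(L), so W
n=27: →9(L), so W
n=28: →14(W), 21(W), 24(W), 26(W), 27(W) — all W, so L
n=29: →28(L), so W
n=30: →25(L), so W
n=31: →30(W) only, which is W, so L
n=32: →16(L), so W
n=33: →11(L), so W
n=34: →17(W), 32(W), 33(W) — all W, so L
n=35: →28(L), so W
n=36: →34(L), so W
From 36, the L positions reachable in one move are: 34.

Move to 34.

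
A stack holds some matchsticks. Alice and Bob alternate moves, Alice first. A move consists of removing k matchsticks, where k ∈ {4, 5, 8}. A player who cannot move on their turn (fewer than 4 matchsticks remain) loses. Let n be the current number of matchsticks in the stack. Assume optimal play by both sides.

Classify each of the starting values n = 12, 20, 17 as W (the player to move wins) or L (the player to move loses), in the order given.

12: L, 20: W, 17: W

Compute win/loss labels from the base case upward. A position with no move is L. Any other position is W if it can reach an L in one move, else L.
n=0: no move → L
n=1: no move → L
n=2: no move → L
n=3: no move → L
n=4: W (go to 0, an L position)
n=5: W (go to 1, an L position)
n=6: W (go to 2, an L position)
n=7: W (go to 3, an L position)
n=8: W (go to 3, an L position)
n=9: W (go to 1, an L position)
n=10: W (go to 2, an L position)
n=11: W (go to 3, an L position)
n=12: L (options 8(W), 7(W), 4(W) are all W)
n=13: L (options 9(W), 8(W), 5(W) are all W)
n=14: L (options 10(W), 9(W), 6(W) are all W)
n=15: L (options 11(W), 10(W), 7(W) are all W)
n=16: W (go to 12, an L position)
n=17: W (go to 13, an L position)
n=18: W (go to 14, an L position)
n=19: W (go to 15, an L position)
n=20: W (go to 15, an L position)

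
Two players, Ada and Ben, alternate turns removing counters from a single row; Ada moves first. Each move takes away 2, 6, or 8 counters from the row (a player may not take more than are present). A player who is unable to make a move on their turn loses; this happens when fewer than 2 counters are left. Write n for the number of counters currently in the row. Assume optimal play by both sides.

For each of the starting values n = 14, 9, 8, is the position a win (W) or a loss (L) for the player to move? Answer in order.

Compute win/loss labels from the base case upward. A position with no move is L. Any other position is W if it can reach an L in one move, else L.
n=0: no move → L
n=1: no move → L
n=2: reaches L-position 0 → W
n=3: reaches L-position 1 → W
n=4: only reaches 2(W), which is W → L
n=5: only reaches 3(W), which is W → L
n=6: reaches L-position 4 → W
n=7: reaches L-position 5 → W
n=8: reaches L-position 0 → W
n=9: reaches L-position 1 → W
n=10: reaches L-position 4 → W
n=11: reaches L-position 5 → W
n=12: reaches L-position 4 → W
n=13: reaches L-position 5 → W
n=14: only reaches 12(W), 8(W), 6(W), all W → L

14: L, 9: W, 8: W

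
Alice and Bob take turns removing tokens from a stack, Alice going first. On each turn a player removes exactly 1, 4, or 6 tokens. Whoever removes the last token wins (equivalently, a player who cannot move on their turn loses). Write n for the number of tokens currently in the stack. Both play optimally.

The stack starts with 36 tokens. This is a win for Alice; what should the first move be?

Build the W/L table. Terminal = L. A non-terminal position is W if it has a move to some L; otherwise it is L.
n=0: no move → L
n=1: can move to 0, which is L ⇒ W
n=2: the only move is to 1(W), a W ⇒ L
n=3: can move to 2, which is L ⇒ W
n=4: can move to 0, which is L ⇒ W
n=5: moves to 4(W), 1(W); every one is W ⇒ L
n=6: can move to 5, which is L ⇒ W
n=7: moves to 6(W), 3(W), 1(W); every one is W ⇒ L
n=8: can move to 7, which is L ⇒ W
n=9: can move to 5, which is L ⇒ W
n=10: moves to 9(W), 6(W), 4(W); every one is W ⇒ L
n=11: can move to 10, which is L ⇒ W
n=12: moves to 11(W), 8(W), 6(W); every one is W ⇒ L
n=13: can move to 12, which is L ⇒ W
n=14: can move to 10, which is L ⇒ W
n=15: moves to 14(W), 11(W), 9(W); every one is W ⇒ L
n=16: can move to 15, which is L ⇒ W
n=17: moves to 16(W), 13(W), 11(W); every one is W ⇒ L
n=18: can move to 17, which is L ⇒ W
n=19: can move to 15, which is L ⇒ W
n=20: moves to 19(W), 16(W), 14(W); every one is W ⇒ L
n=21: can move to 20, which is L ⇒ W
n=22: moves to 21(W), 18(W), 16(W); every one is W ⇒ L
n=23: can move to 22, which is L ⇒ W
n=24: can move to 20, which is L ⇒ W
n=25: moves to 24(W), 21(W), 19(W); every one is W ⇒ L
n=26: can move to 25, which is L ⇒ W
n=27: moves to 26(W), 23(W), 21(W); every one is W ⇒ L
n=28: can move to 27, which is L ⇒ W
n=29: can move to 25, which is L ⇒ W
n=30: moves to 29(W), 26(W), 24(W); every one is W ⇒ L
n=31: can move to 30, which is L ⇒ W
n=32: moves to 31(W), 28(W), 26(W); every one is W ⇒ L
n=33: can move to 32, which is L ⇒ W
n=34: can move to 30, which is L ⇒ W
n=35: moves to 34(W), 31(W), 29(W); every one is W ⇒ L
n=36: can move to 35, which is L ⇒ W
From 36, the L positions reachable in one move are: 35, 32, 30. Any move reaching one of these is winning.

Remove 1, leaving 35.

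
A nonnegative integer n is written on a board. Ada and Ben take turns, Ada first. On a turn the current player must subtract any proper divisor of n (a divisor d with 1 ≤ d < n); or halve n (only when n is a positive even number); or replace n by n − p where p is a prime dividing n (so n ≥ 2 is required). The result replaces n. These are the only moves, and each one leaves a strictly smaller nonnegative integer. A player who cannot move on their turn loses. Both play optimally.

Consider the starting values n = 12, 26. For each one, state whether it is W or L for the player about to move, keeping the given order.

Use the standard recursion: the mover loses at a terminal position; elsewhere, the mover wins exactly when some move hands the opponent an L position.
n=0: no move → L
n=1: no move → L
n=2: →0(L), so W
n=3: →0(L), so W
n=4: →2(W), 3(W) — all W, so L
n=5: →0(L), so W
n=6: →4(L), so W
n=7: →0(L), so W
n=8: →4(L), so W
n=9: →6(W), 8(W) — all W, so L
n=10: →9(L), so W
n=11: →0(L), so W
n=12: →9(L), so W
n=13: →0(L), so W
n=14: →7(W), 12(W), 13(W) — all W, so L
n=15: →14(L), so W
n=16: →14(L), so W
n=17: →0(L), so W
n=18: →9(L), so W
n=19: →0(L), so W
n=20: →10(W), 15(W), 16(W), 18(W), 19(W) — all W, so L
n=21: →14(L), so W
n=22: →20(L), so W
n=23: →0(L), so W
n=24: →20(L), so W
n=25: →20(L), so W
n=26: →13(W), 24(W), 25(W) — all W, so L

12: W, 26: L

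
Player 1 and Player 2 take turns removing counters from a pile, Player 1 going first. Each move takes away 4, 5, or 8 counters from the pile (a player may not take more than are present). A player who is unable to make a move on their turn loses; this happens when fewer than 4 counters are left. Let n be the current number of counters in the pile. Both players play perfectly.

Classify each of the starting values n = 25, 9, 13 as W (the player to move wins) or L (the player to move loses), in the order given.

25: L, 9: W, 13: L

Classify positions by backward induction: terminal positions (no move available) are L. From any other position, the mover wins iff some move reaches an L.
n=0: no move → L
n=1: no move → L
n=2: no move → L
n=3: no move → L
n=4: W (go to 0, an L position)
n=5: W (go to 1, an L position)
n=6: W (go to 2, an L position)
n=7: W (go to 3, an L position)
n=8: W (go to 3, an L position)
n=9: W (go to 1, an L position)
n=10: W (go to 2, an L position)
n=11: W (go to 3, an L position)
n=12: L (options 8(W), 7(W), 4(W) are all W)
n=13: L (options 9(W), 8(W), 5(W) are all W)
n=14: L (options 10(W), 9(W), 6(W) are all W)
n=15: L (options 11(W), 10(W), 7(W) are all W)
n=16: W (go to 12, an L position)
n=17: W (go to 13, an L position)
n=18: W (go to 14, an L position)
n=19: W (go to 15, an L position)
n=20: W (go to 15, an L position)
n=21: W (go to 13, an L position)
n=22: W (go to 14, an L position)
n=23: W (go to 15, an L position)
n=24: L (options 20(W), 19(W), 16(W) are all W)
n=25: L (options 21(W), 20(W), 17(W) are all W)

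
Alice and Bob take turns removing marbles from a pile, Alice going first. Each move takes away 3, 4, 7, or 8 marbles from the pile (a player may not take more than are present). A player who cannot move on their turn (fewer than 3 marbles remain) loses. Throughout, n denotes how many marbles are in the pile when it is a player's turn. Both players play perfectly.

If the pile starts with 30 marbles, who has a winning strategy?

Classify positions by backward induction: terminal positions (no move available) are L. From any other position, the mover wins iff some move reaches an L.
n=0: no move → L
n=1: no move → L
n=2: no move → L
n=3: can move to 0, which is L ⇒ W
n=4: can move to 1, which is L ⇒ W
n=5: can move to 2, which is L ⇒ W
n=6: can move to 2, which is L ⇒ W
n=7: can move to 0, which is L ⇒ W
n=8: can move to 1, which is L ⇒ W
n=9: can move to 2, which is L ⇒ W
n=10: can move to 2, which is L ⇒ W
n=11: moves to 8(W), 7(W), 4(W), 3(W); every one is W ⇒ L
n=12: moves to 9(W), 8(W), 5(W), 4(W); every one is W ⇒ L
n=13: moves to 10(W), 9(W), 6(W), 5(W); every one is W ⇒ L
n=14: can move to 11, which is L ⇒ W
n=15: can move to 12, which is L ⇒ W
n=16: can move to 13, which is L ⇒ W
n=17: can move to 13, which is L ⇒ W
n=18: can move to 11, which is L ⇒ W
n=19: can move to 12, which is L ⇒ W
n=20: can move to 13, which is L ⇒ W
n=21: can move to 13, which is L ⇒ W
n=22: moves to 19(W), 18(W), 15(W), 14(W); every one is W ⇒ L
n=23: moves to 20(W), 19(W), 16(W), 15(W); every one is W ⇒ L
n=24: moves to 21(W), 20(W), 17(W), 16(W); every one is W ⇒ L
n=25: can move to 22, which is L ⇒ W
n=26: can move to 23, which is L ⇒ W
n=27: can move to 24, which is L ⇒ W
n=28: can move to 24, which is L ⇒ W
n=29: can move to 22, which is L ⇒ W
n=30: can move to 23, which is L ⇒ W
From 30 Alice can remove 7, leaving 23, reaching an L position.

Alice wins.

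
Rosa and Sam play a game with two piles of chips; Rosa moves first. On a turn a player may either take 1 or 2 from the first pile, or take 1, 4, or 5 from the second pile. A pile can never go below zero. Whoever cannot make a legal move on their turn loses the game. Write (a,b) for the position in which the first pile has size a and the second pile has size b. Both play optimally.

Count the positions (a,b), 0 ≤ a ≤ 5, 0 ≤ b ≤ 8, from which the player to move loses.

14

Classify positions by backward induction: terminal positions (no move available) are L. From any other position, the mover wins iff some move reaches an L.
Every move lowers a or b (never raises either), so fill the grid row by row in increasing a, and left to right within a row: each cell's successors are then already labelled.
      b=0  b=1  b=2  b=3  b=4  b=5  b=6  b=7  b=8
a=0:    L    W    L    W    W    W    W    W    L
a=1:    W    L    W    L    W    W    W    W    W
a=2:    W    W    W    W    L    W    L    W    W
a=3:    L    W    L    W    W    W    W    W    L
a=4:    W    L    W    L    W    W    W    W    W
a=5:    W    W    W    W    L    W    L    W    W
Cells with no legal move (terminal, hence L): (0,0).
The remaining L cells, each justified by listing all of its moves:
(0,2): only reaches (0,1)(W), which is W → L
(0,8): only reaches (0,7)(W), (0,4)(W), (0,3)(W), all W → L
(1,1): only reaches (0,1)(W), (1,0)(W), all W → L
(1,3): only reaches (0,3)(W), (1,2)(W), all W → L
(2,4): only reaches (1,4)(W), (0,4)(W), (2,3)(W), (2,0)(W), all W → L
(2,6): only reaches (1,6)(W), (0,6)(W), (2,5)(W), (2,2)(W), (2,1)(W), all W → L
(3,0): only reaches (2,0)(W), (1,0)(W), all W → L
(3,2): only reaches (2,2)(W), (1,2)(W), (3,1)(W), all W → L
(3,8): only reaches (2,8)(W), (1,8)(W), (3,7)(W), (3,4)(W), (3,3)(W), all W → L
(4,1): only reaches (3,1)(W), (2,1)(W), (4,0)(W), all W → L
(4,3): only reaches (3,3)(W), (2,3)(W), (4,2)(W), all W → L
(5,4): only reaches (4,4)(W), (3,4)(W), (5,3)(W), (5,0)(W), all W → L
(5,6): only reaches (4,6)(W), (3,6)(W), (5,5)(W), (5,2)(W), (5,1)(W), all W → L
Every other cell has at least one move into one of the L cells above, so it is W.
L cells per row: a=0: 3, a=1: 2, a=2: 2, a=3: 3, a=4: 2, a=5: 2; total 14.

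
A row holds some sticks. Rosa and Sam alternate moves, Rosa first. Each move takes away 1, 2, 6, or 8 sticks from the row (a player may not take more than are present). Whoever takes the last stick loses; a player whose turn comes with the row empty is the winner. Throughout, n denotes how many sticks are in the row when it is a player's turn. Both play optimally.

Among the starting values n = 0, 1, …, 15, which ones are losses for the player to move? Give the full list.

1, 4, 8, 11, 15

Positions with no move are W. A position that does have a move is losing for the player to move precisely when every available move leads to a winning position for the opponent. Fill in the labels:
n=0: no move; the opponent has just taken the last stick and therefore loses → W
n=1: only reaches 0(W), which is W → L
n=2: reaches L-position 1 → W
n=3: reaches L-position 1 → W
n=4: only reaches 3(W), 2(W), all W → L
n=5: reaches L-position 4 → W
n=6: reaches L-position 4 → W
n=7: reaches L-position 1 → W
n=8: only reaches 7(W), 6(W), 2(W), 0(W), all W → L
n=9: reaches L-position 8 → W
n=10: reaches L-position 8 → W
n=11: only reaches 10(W), 9(W), 5(W), 3(W), all W → L
n=12: reaches L-position 11 → W
n=13: reaches L-position 11 → W
n=14: reaches L-position 8 → W
n=15: only reaches 14(W), 13(W), 9(W), 7(W), all W → L
Reading off the rows marked L gives the requested list; there are 5 such values of n.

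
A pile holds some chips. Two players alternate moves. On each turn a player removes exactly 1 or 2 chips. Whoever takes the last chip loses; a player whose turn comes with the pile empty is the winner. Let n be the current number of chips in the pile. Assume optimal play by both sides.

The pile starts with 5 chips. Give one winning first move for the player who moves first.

Remove 1, leaving 4.

Work bottom-up. With no move the player to move wins. Otherwise the position is W if at least one move leads to an L position for the opponent, and L if every move leads to a W.
n=0: no move; the opponent has just taken the last chip and therefore loses → W
n=1: →0(W) only, which is W, so L
n=2: →1(L), so W
n=3: →1(L), so W
n=4: →3(W), 2(W) — all W, so L
n=5: →4(L), so W
From 5, the L positions reachable in one move are: 4.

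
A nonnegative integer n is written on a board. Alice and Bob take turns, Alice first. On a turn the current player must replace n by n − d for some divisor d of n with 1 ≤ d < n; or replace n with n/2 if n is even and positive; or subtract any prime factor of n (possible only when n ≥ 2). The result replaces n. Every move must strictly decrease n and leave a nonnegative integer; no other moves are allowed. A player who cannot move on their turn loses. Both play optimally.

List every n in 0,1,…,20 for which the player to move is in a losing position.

0, 1, 4, 9, 14, 20

Use the standard recursion: the mover loses at a terminal position; elsewhere, the mover wins exactly when some move hands the opponent an L position.
n=0: no move → L
n=1: no move → L
n=2: reaches L-position 0 → W
n=3: reaches L-position 0 → W
n=4: only reaches 2(W), 3(W), all W → L
n=5: reaches L-position 0 → W
n=6: reaches L-position 4 → W
n=7: reaches L-position 0 → W
n=8: reaches L-position 4 → W
n=9: only reaches 6(W), 8(W), all W → L
n=10: reaches L-position 9 → W
n=11: reaches L-position 0 → W
n=12: reaches L-position 9 → W
n=13: reaches L-position 0 → W
n=14: only reaches 7(W), 12(W), 13(W), all W → L
n=15: reaches L-position 14 → W
n=16: reaches L-position 14 → W
n=17: reaches L-position 0 → W
n=18: reaches L-position 9 → W
n=19: reaches L-position 0 → W
n=20: only reaches 10(W), 15(W), 16(W), 18(W), 19(W), all W → L
Reading off the rows marked L gives the requested list; there are 6 such values of n.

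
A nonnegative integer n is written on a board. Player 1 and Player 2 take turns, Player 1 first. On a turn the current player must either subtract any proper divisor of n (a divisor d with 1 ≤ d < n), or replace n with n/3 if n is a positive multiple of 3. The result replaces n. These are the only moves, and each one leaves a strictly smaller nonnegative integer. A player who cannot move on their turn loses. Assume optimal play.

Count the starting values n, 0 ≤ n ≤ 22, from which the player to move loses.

Positions with no move are L. A position that does have a move is losing for the player to move precisely when every available move leads to a winning position for the opponent. Fill in the labels:
n=0: no move → L
n=1: no move → L
n=2: W (go to 1, an L position)
n=3: W (go to 1, an L position)
n=4: L (options 2(W), 3(W) are all W)
n=5: W (go to 4, an L position)
n=6: W (go to 4, an L position)
n=7: L (sole option 6(W) is W)
n=8: W (go to 4, an L position)
n=9: L (options 3(W), 6(W), 8(W) are all W)
n=10: W (go to 9, an L position)
n=11: L (sole option 10(W) is W)
n=12: W (go to 4, an L position)
n=13: L (sole option 12(W) is W)
n=14: W (go to 7, an L position)
n=15: L (options 5(W), 10(W), 12(W), 14(W) are all W)
n=16: W (go to 15, an L position)
n=17: L (sole option 16(W) is W)
n=18: W (go to 9, an L position)
n=19: L (sole option 18(W) is W)
n=20: W (go to 15, an L position)
n=21: W (go to 7, an L position)
n=22: W (go to 11, an L position)
L entries with 0 ≤ n ≤ 22: n = 0, 1, 4, 7, 9, 11, 13, 15, 17, 19; that makes 10.

10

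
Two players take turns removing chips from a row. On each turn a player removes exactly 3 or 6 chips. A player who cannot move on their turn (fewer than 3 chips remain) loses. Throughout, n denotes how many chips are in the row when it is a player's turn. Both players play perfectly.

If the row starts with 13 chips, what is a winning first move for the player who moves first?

Use the standard recursion: the mover loses at a terminal position; elsewhere, the mover wins exactly when some move hands the opponent an L position.
n=0: no move → L
n=1: no move → L
n=2: no move → L
n=3: can move to 0, which is L ⇒ W
n=4: can move to 1, which is L ⇒ W
n=5: can move to 2, which is L ⇒ W
n=6: can move to 0, which is L ⇒ W
n=7: can move to 1, which is L ⇒ W
n=8: can move to 2, which is L ⇒ W
n=9: moves to 6(W), 3(W); every one is W ⇒ L
n=10: moves to 7(W), 4(W); every one is W ⇒ L
n=11: moves to 8(W), 5(W); every one is W ⇒ L
n=12: can move to 9, which is L ⇒ W
n=13: can move to 10, which is L ⇒ W
From 13, the L positions reachable in one move are: 10.

Remove 3, leaving 10.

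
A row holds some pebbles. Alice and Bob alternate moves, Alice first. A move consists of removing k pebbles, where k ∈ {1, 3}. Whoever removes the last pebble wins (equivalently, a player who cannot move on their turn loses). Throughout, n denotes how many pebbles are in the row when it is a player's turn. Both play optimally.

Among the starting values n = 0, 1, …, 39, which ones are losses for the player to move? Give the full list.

Use the standard recursion: the mover loses at a terminal position; elsewhere, the mover wins exactly when some move hands the opponent an L position.
n=0: no move → L
n=1: can move to 0, which is L ⇒ W
n=2: the only move is to 1(W), a W ⇒ L
n=3: can move to 2, which is L ⇒ W
n=4: moves to 3(W), 1(W); every one is W ⇒ L
n=5: can move to 4, which is L ⇒ W
n=6: moves to 5(W), 3(W); every one is W ⇒ L
n=7: can move to 6, which is L ⇒ W
n=8: moves to 7(W), 5(W); every one is W ⇒ L
n=9: can move to 8, which is L ⇒ W
n=10: moves to 9(W), 7(W); every one is W ⇒ L
n=11: can move to 10, which is L ⇒ W
n=12: moves to 11(W), 9(W); every one is W ⇒ L
n=13: can move to 12, which is L ⇒ W
n=14: moves to 13(W), 11(W); every one is W ⇒ L
n=15: can move to 14, which is L ⇒ W
n=16: moves to 15(W), 13(W); every one is W ⇒ L
n=17: can move to 16, which is L ⇒ W
n=18: moves to 17(W), 15(W); every one is W ⇒ L
n=19: can move to 18, which is L ⇒ W
n=20: moves to 19(W), 17(W); every one is W ⇒ L
n=21: can move to 20, which is L ⇒ W
n=22: moves to 21(W), 19(W); every one is W ⇒ L
n=23: can move to 22, which is L ⇒ W
n=24: moves to 23(W), 21(W); every one is W ⇒ L
n=25: can move to 24, which is L ⇒ W
n=26: moves to 25(W), 23(W); every one is W ⇒ L
n=27: can move to 26, which is L ⇒ W
n=28: moves to 27(W), 25(W); every one is W ⇒ L
n=29: can move to 28, which is L ⇒ W
n=30: moves to 29(W), 27(W); every one is W ⇒ L
n=31: can move to 30, which is L ⇒ W
n=32: moves to 31(W), 29(W); every one is W ⇒ L
n=33: can move to 32, which is L ⇒ W
n=34: moves to 33(W), 31(W); every one is W ⇒ L
n=35: can move to 34, which is L ⇒ W
n=36: moves to 35(W), 33(W); every one is W ⇒ L
n=37: can move to 36, which is L ⇒ W
n=38: moves to 37(W), 35(W); every one is W ⇒ L
n=39: can move to 38, which is L ⇒ W
Reading off the rows marked L gives the requested list; there are 20 such values of n.

0, 2, 4, 6, 8, 10, 12, 14, 16, 18, 20, 22, 24, 26, 28, 30, 32, 34, 36, 38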